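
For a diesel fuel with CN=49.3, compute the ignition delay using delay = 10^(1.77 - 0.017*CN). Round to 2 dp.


delay = 10^(1.77 - 0.017*CN)
Exponent = 1.77 - 0.017*49.3 = 0.9319
delay = 10^0.9319 = 8.55 ms


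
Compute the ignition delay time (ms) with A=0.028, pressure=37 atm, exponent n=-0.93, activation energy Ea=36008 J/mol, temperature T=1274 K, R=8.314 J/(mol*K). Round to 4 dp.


tau = A * P^n * exp(Ea/(R*T))
P^n = 37^(-0.93) = 0.03479945
Ea/(R*T) = 36008/(8.314*1274) = 3.399535
exp(Ea/(R*T)) = 29.950178
tau = 0.028 * 0.03479945 * 29.950178 = 0.0292 ms


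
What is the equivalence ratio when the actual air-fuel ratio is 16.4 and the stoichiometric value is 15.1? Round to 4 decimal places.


phi = AFR_stoich / AFR_actual
phi = 15.1 / 16.4 = 0.9207


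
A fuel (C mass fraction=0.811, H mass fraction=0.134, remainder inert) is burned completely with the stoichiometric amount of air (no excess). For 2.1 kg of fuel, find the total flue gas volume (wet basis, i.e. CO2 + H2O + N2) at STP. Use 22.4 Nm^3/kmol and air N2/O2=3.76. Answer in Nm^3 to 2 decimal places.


Per kg fuel: CO2 = (C/12 kmol)*22.4 = (0.811/12)*22.4 = 1.51387 Nm^3
Per kg fuel: H2O = (H/2 kmol)*22.4 = (0.134/2)*22.4 = 1.50080 Nm^3
O2 needed per kg fuel = C/12 + H/4 = 0.811/12 + 0.134/4 = 0.10108333 kmol
Per kg fuel: N2 = O2*3.76*22.4 = 0.10108333*3.76*22.4 = 8.51364 Nm^3
Total per kg = 1.51387 + 1.50080 + 8.51364 = 11.52831 Nm^3
Total = 11.52831 * 2.1 = 24.21 Nm^3


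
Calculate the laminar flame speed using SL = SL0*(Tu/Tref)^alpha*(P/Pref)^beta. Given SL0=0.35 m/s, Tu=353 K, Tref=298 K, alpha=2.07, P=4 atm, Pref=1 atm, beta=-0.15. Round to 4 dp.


SL = SL0 * (Tu/Tref)^alpha * (P/Pref)^beta
T ratio = 353/298 = 1.18456376
(T ratio)^alpha = 1.18456376^2.07 = 1.419927
(P/Pref)^beta = 4^(-0.15) = 0.812252
SL = 0.35 * 1.419927 * 0.812252 = 0.4037 m/s


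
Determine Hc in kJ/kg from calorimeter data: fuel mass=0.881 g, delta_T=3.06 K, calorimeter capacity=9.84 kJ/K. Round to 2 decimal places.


Hc = C_cal * delta_T / m_fuel
Q_released = 9.84 * 3.06 = 30.1104 kJ
m_fuel = 0.881 g = 0.881/1000 kg = 0.000881 kg
Hc = 30.1104 / 0.000881 = 34177.53 kJ/kg


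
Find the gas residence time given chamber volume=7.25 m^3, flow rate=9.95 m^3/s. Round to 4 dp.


tau = V / Q_flow
tau = 7.25 / 9.95 = 0.7286 s


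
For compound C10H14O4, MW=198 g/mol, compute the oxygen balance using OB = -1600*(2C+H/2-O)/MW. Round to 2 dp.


OB = -1600 * (2C + H/2 - O) / MW
Inner = 2*10 + 14/2 - 4 = 23.00
OB = -1600 * 23.00 / 198 = -185.86%


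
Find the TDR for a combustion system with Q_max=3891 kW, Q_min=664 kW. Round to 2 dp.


TDR = Q_max / Q_min
TDR = 3891 / 664 = 5.86


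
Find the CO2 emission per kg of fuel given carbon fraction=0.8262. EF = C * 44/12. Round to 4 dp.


EF = C_frac * (M_CO2 / M_C)
EF = 0.8262 * (44/12)
EF = 0.8262 * 3.666667 = 3.0294 kg_CO2/kg_fuel


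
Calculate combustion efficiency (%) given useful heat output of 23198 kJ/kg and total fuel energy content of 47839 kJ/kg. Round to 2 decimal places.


Efficiency = (Q_useful / Q_fuel) * 100
Efficiency = (23198 / 47839) * 100
Efficiency = 0.4849 * 100 = 48.49%


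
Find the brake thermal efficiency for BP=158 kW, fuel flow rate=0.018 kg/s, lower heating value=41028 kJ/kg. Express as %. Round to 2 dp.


eta_BTE = (BP / (mf * LHV)) * 100
Denominator = 0.018 * 41028 = 738.5040 kW
eta_BTE = (158 / 738.5040) * 100 = 21.39%


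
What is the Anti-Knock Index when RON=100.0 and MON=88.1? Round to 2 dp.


AKI = (RON + MON) / 2
AKI = (100.0 + 88.1) / 2
AKI = 188.1 / 2 = 94.05


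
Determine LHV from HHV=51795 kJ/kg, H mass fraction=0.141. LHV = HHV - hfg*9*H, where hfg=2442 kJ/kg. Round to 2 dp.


LHV = HHV - hfg * 9 * H
Water correction = 2442 * 9 * 0.141 = 3098.898 kJ/kg
LHV = 51795 - 3098.898 = 48696.10 kJ/kg


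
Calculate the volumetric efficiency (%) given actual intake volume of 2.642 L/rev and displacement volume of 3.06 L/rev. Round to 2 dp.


eta_v = (V_actual / V_disp) * 100
Ratio = 2.642 / 3.06 = 0.8634
eta_v = 0.8634 * 100 = 86.34%


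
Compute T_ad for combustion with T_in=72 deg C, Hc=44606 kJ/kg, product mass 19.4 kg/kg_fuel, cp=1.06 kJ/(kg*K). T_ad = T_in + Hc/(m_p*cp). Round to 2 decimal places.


T_ad = T_in + Hc / (m_p * cp)
Denominator = 19.4 * 1.06 = 20.5640
Temperature rise = 44606 / 20.5640 = 2169.13 K
T_ad = 72 + 2169.13 = 2241.13 deg C


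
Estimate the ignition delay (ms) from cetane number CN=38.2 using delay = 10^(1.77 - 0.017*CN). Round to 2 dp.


delay = 10^(1.77 - 0.017*CN)
Exponent = 1.77 - 0.017*38.2 = 1.1206
delay = 10^1.1206 = 13.20 ms


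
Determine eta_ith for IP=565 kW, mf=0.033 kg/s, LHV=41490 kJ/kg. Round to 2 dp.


eta_ith = (IP / (mf * LHV)) * 100
Denominator = 0.033 * 41490 = 1369.1700 kW
eta_ith = (565 / 1369.1700) * 100 = 41.27%


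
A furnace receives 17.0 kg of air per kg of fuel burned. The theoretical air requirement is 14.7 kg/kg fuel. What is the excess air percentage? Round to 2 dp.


Excess air = actual - stoichiometric = 17.0 - 14.7 = 2.30 kg/kg fuel
Excess air % = (excess / stoich) * 100 = (2.30 / 14.7) * 100 = 15.65%


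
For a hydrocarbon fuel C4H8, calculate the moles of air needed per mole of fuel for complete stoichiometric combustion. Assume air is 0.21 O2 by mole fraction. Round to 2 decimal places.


Balanced combustion: C4H8 + 6 O2 -> 4 CO2 + 4 H2O
O2 needed = C + H/4 = 4 + 8/4 = 6.00 moles
Air moles = O2 / 0.21 = 6.00 / 0.21 = 28.57 moles air


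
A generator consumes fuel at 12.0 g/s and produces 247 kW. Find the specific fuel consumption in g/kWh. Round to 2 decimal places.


SFC = (mf / BP) * 3600
Rate = 12.0 / 247 = 0.048583 g/(s*kW)
SFC = 0.048583 * 3600 = 174.90 g/kWh


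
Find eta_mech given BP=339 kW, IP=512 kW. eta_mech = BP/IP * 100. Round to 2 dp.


eta_mech = (BP / IP) * 100
Ratio = 339 / 512 = 0.6621
eta_mech = 0.6621 * 100 = 66.21%


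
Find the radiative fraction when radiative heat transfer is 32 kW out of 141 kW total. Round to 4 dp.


f_rad = Q_rad / Q_total
f_rad = 32 / 141 = 0.2270


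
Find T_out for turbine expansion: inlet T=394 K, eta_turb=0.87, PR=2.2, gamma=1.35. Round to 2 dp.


T_out = T_in * (1 - eta * (1 - PR^(-(gamma-1)/gamma)))
Exponent = -(1.35-1)/1.35 = -0.25925926
PR^exp = 2.2^(-0.25925926) = 0.81512413
Factor = 1 - 0.87*(1 - 0.81512413) = 0.83915799
T_out = 394 * 0.83915799 = 330.63 K


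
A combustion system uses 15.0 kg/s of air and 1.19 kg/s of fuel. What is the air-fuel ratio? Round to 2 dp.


AFR = m_air / m_fuel
AFR = 15.0 / 1.19 = 12.61


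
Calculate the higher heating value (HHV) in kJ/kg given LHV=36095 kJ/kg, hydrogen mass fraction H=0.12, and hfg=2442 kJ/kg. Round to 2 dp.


HHV = LHV + hfg * 9 * H
Water addition = 2442 * 9 * 0.12 = 2637.360 kJ/kg
HHV = 36095 + 2637.360 = 38732.36 kJ/kg


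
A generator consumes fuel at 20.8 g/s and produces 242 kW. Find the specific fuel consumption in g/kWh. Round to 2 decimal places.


SFC = (mf / BP) * 3600
Rate = 20.8 / 242 = 0.085950 g/(s*kW)
SFC = 0.085950 * 3600 = 309.42 g/kWh


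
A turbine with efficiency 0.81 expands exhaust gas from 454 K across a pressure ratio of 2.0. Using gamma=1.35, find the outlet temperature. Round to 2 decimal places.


T_out = T_in * (1 - eta * (1 - PR^(-(gamma-1)/gamma)))
Exponent = -(1.35-1)/1.35 = -0.25925926
PR^exp = 2.0^(-0.25925926) = 0.83551680
Factor = 1 - 0.81*(1 - 0.83551680) = 0.86676861
T_out = 454 * 0.86676861 = 393.51 K


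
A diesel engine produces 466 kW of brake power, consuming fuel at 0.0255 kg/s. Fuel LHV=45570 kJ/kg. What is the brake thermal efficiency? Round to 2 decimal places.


eta_BTE = (BP / (mf * LHV)) * 100
Denominator = 0.0255 * 45570 = 1162.0350 kW
eta_BTE = (466 / 1162.0350) * 100 = 40.10%


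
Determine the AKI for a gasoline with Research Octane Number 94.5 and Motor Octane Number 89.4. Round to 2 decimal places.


AKI = (RON + MON) / 2
AKI = (94.5 + 89.4) / 2
AKI = 183.9 / 2 = 91.95


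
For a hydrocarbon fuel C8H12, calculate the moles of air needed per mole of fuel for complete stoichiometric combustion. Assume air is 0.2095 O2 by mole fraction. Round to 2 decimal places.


Balanced combustion: C8H12 + 11 O2 -> 8 CO2 + 6 H2O
O2 needed = C + H/4 = 8 + 12/4 = 11.00 moles
Air moles = O2 / 0.2095 = 11.00 / 0.2095 = 52.51 moles air


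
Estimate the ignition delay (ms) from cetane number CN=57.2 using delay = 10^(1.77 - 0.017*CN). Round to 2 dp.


delay = 10^(1.77 - 0.017*CN)
Exponent = 1.77 - 0.017*57.2 = 0.7976
delay = 10^0.7976 = 6.27 ms


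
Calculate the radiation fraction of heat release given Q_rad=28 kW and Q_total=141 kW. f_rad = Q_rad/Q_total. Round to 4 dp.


f_rad = Q_rad / Q_total
f_rad = 28 / 141 = 0.1986


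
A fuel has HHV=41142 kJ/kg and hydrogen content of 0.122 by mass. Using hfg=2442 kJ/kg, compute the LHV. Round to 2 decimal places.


LHV = HHV - hfg * 9 * H
Water correction = 2442 * 9 * 0.122 = 2681.316 kJ/kg
LHV = 41142 - 2681.316 = 38460.68 kJ/kg


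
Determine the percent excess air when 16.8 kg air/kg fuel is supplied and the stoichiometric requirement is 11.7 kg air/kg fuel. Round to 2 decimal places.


Excess air = actual - stoichiometric = 16.8 - 11.7 = 5.10 kg/kg fuel
Excess air % = (excess / stoich) * 100 = (5.10 / 11.7) * 100 = 43.59%


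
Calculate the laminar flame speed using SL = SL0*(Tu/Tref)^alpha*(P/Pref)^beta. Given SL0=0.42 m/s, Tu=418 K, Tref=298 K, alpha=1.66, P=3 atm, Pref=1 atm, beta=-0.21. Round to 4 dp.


SL = SL0 * (Tu/Tref)^alpha * (P/Pref)^beta
T ratio = 418/298 = 1.40268456
(T ratio)^alpha = 1.40268456^1.66 = 1.753693
(P/Pref)^beta = 3^(-0.21) = 0.793971
SL = 0.42 * 1.753693 * 0.793971 = 0.5848 m/s


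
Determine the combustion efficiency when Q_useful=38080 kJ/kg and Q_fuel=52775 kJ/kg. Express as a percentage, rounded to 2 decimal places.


Efficiency = (Q_useful / Q_fuel) * 100
Efficiency = (38080 / 52775) * 100
Efficiency = 0.7216 * 100 = 72.16%


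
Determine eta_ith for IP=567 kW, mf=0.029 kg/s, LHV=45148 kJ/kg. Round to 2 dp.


eta_ith = (IP / (mf * LHV)) * 100
Denominator = 0.029 * 45148 = 1309.2920 kW
eta_ith = (567 / 1309.2920) * 100 = 43.31%


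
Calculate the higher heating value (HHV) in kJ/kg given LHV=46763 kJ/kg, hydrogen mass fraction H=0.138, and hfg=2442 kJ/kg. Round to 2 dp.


HHV = LHV + hfg * 9 * H
Water addition = 2442 * 9 * 0.138 = 3032.964 kJ/kg
HHV = 46763 + 3032.964 = 49795.96 kJ/kg


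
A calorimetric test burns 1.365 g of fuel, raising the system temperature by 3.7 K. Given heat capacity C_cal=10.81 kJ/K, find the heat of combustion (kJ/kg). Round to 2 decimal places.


Hc = C_cal * delta_T / m_fuel
Q_released = 10.81 * 3.7 = 39.9970 kJ
m_fuel = 1.365 g = 1.365/1000 kg = 0.001365 kg
Hc = 39.9970 / 0.001365 = 29301.83 kJ/kg


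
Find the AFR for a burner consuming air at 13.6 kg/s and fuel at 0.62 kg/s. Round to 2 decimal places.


AFR = m_air / m_fuel
AFR = 13.6 / 0.62 = 21.94


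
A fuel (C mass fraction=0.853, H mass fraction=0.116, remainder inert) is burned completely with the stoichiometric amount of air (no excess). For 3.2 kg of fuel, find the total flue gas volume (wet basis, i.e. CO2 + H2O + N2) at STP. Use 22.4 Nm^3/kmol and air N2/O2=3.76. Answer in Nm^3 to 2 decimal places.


Per kg fuel: CO2 = (C/12 kmol)*22.4 = (0.853/12)*22.4 = 1.59227 Nm^3
Per kg fuel: H2O = (H/2 kmol)*22.4 = (0.116/2)*22.4 = 1.29920 Nm^3
O2 needed per kg fuel = C/12 + H/4 = 0.853/12 + 0.116/4 = 0.10008333 kmol
Per kg fuel: N2 = O2*3.76*22.4 = 0.10008333*3.76*22.4 = 8.42942 Nm^3
Total per kg = 1.59227 + 1.29920 + 8.42942 = 11.32089 Nm^3
Total = 11.32089 * 3.2 = 36.23 Nm^3


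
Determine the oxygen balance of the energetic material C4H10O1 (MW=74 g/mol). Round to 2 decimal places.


OB = -1600 * (2C + H/2 - O) / MW
Inner = 2*4 + 10/2 - 1 = 12.00
OB = -1600 * 12.00 / 74 = -259.46%


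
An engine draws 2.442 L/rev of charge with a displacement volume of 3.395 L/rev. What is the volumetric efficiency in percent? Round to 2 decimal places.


eta_v = (V_actual / V_disp) * 100
Ratio = 2.442 / 3.395 = 0.7193
eta_v = 0.7193 * 100 = 71.93%


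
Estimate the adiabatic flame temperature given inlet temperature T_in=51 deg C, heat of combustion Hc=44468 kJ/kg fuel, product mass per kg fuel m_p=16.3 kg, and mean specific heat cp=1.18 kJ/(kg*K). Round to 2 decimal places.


T_ad = T_in + Hc / (m_p * cp)
Denominator = 16.3 * 1.18 = 19.2340
Temperature rise = 44468 / 19.2340 = 2311.95 K
T_ad = 51 + 2311.95 = 2362.95 deg C


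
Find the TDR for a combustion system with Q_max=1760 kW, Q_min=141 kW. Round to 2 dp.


TDR = Q_max / Q_min
TDR = 1760 / 141 = 12.48


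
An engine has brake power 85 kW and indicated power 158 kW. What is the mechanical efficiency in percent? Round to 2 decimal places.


eta_mech = (BP / IP) * 100
Ratio = 85 / 158 = 0.5380
eta_mech = 0.5380 * 100 = 53.80%


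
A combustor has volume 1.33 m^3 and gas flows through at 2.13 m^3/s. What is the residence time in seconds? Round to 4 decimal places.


tau = V / Q_flow
tau = 1.33 / 2.13 = 0.6244 s


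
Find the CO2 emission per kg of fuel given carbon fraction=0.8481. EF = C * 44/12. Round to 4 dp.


EF = C_frac * (M_CO2 / M_C)
EF = 0.8481 * (44/12)
EF = 0.8481 * 3.666667 = 3.1097 kg_CO2/kg_fuel


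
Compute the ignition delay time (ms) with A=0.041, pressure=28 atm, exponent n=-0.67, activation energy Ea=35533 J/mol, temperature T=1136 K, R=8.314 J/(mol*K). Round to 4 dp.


tau = A * P^n * exp(Ea/(R*T))
P^n = 28^(-0.67) = 0.10725168
Ea/(R*T) = 35533/(8.314*1136) = 3.762214
exp(Ea/(R*T)) = 43.043630
tau = 0.041 * 0.10725168 * 43.043630 = 0.1893 ms


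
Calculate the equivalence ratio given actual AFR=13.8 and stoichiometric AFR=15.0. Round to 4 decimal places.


phi = AFR_stoich / AFR_actual
phi = 15.0 / 13.8 = 1.0870


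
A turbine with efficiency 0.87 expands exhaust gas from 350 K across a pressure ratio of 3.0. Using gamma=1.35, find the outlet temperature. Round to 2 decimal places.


T_out = T_in * (1 - eta * (1 - PR^(-(gamma-1)/gamma)))
Exponent = -(1.35-1)/1.35 = -0.25925926
PR^exp = 3.0^(-0.25925926) = 0.75214556
Factor = 1 - 0.87*(1 - 0.75214556) = 0.78436664
T_out = 350 * 0.78436664 = 274.53 K


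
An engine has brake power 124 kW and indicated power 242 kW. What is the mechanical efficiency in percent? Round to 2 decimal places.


eta_mech = (BP / IP) * 100
Ratio = 124 / 242 = 0.5124
eta_mech = 0.5124 * 100 = 51.24%


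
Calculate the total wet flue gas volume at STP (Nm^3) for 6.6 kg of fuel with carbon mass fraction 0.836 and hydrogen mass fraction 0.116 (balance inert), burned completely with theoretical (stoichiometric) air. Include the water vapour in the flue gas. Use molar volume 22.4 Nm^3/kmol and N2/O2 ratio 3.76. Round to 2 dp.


Per kg fuel: CO2 = (C/12 kmol)*22.4 = (0.836/12)*22.4 = 1.56053 Nm^3
Per kg fuel: H2O = (H/2 kmol)*22.4 = (0.116/2)*22.4 = 1.29920 Nm^3
O2 needed per kg fuel = C/12 + H/4 = 0.836/12 + 0.116/4 = 0.09866667 kmol
Per kg fuel: N2 = O2*3.76*22.4 = 0.09866667*3.76*22.4 = 8.31010 Nm^3
Total per kg = 1.56053 + 1.29920 + 8.31010 = 11.16983 Nm^3
Total = 11.16983 * 6.6 = 73.72 Nm^3


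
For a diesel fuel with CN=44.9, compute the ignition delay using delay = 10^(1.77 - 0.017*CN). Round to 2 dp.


delay = 10^(1.77 - 0.017*CN)
Exponent = 1.77 - 0.017*44.9 = 1.0067
delay = 10^1.0067 = 10.16 ms


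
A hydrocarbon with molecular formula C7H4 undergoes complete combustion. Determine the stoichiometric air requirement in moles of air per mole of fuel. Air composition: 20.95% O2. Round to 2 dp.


Balanced combustion: C7H4 + 8 O2 -> 7 CO2 + 2 H2O
O2 needed = C + H/4 = 7 + 4/4 = 8.00 moles
Air moles = O2 / 0.2095 = 8.00 / 0.2095 = 38.19 moles air


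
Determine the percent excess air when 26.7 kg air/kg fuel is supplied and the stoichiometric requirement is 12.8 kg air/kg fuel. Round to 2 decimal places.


Excess air = actual - stoichiometric = 26.7 - 12.8 = 13.90 kg/kg fuel
Excess air % = (excess / stoich) * 100 = (13.90 / 12.8) * 100 = 108.59%


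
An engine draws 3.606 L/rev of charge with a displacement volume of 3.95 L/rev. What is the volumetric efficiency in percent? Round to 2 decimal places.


eta_v = (V_actual / V_disp) * 100
Ratio = 3.606 / 3.95 = 0.9129
eta_v = 0.9129 * 100 = 91.29%


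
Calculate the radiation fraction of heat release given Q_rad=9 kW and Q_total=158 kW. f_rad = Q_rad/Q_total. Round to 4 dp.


f_rad = Q_rad / Q_total
f_rad = 9 / 158 = 0.0570


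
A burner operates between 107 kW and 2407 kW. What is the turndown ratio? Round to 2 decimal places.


TDR = Q_max / Q_min
TDR = 2407 / 107 = 22.50


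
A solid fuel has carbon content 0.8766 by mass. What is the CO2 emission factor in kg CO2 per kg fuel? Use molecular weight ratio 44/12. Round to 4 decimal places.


EF = C_frac * (M_CO2 / M_C)
EF = 0.8766 * (44/12)
EF = 0.8766 * 3.666667 = 3.2142 kg_CO2/kg_fuel


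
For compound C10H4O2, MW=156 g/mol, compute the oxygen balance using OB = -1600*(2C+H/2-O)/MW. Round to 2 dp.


OB = -1600 * (2C + H/2 - O) / MW
Inner = 2*10 + 4/2 - 2 = 20.00
OB = -1600 * 20.00 / 156 = -205.13%


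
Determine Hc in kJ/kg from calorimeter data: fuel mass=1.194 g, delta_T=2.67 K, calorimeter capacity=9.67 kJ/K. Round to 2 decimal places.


Hc = C_cal * delta_T / m_fuel
Q_released = 9.67 * 2.67 = 25.8189 kJ
m_fuel = 1.194 g = 1.194/1000 kg = 0.001194 kg
Hc = 25.8189 / 0.001194 = 21623.87 kJ/kg


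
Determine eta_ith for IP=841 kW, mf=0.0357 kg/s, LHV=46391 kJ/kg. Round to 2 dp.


eta_ith = (IP / (mf * LHV)) * 100
Denominator = 0.0357 * 46391 = 1656.1587 kW
eta_ith = (841 / 1656.1587) * 100 = 50.78%


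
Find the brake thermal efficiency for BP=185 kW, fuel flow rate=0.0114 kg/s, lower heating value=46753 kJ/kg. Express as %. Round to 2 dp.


eta_BTE = (BP / (mf * LHV)) * 100
Denominator = 0.0114 * 46753 = 532.9842 kW
eta_BTE = (185 / 532.9842) * 100 = 34.71%


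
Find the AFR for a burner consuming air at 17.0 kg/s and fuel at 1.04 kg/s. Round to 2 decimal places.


AFR = m_air / m_fuel
AFR = 17.0 / 1.04 = 16.35


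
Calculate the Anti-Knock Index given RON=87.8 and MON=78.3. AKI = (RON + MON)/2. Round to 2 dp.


AKI = (RON + MON) / 2
AKI = (87.8 + 78.3) / 2
AKI = 166.1 / 2 = 83.05


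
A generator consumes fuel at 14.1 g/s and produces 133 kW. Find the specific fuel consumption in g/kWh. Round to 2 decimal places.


SFC = (mf / BP) * 3600
Rate = 14.1 / 133 = 0.106015 g/(s*kW)
SFC = 0.106015 * 3600 = 381.65 g/kWh


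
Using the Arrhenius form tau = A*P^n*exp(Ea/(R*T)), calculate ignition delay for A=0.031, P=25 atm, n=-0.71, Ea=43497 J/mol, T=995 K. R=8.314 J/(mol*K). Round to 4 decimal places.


tau = A * P^n * exp(Ea/(R*T))
P^n = 25^(-0.71) = 0.10173317
Ea/(R*T) = 43497/(8.314*995) = 5.258068
exp(Ea/(R*T)) = 192.109988
tau = 0.031 * 0.10173317 * 192.109988 = 0.6059 ms


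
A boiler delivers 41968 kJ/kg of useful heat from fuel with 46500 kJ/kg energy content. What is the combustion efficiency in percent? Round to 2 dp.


Efficiency = (Q_useful / Q_fuel) * 100
Efficiency = (41968 / 46500) * 100
Efficiency = 0.9025 * 100 = 90.25%


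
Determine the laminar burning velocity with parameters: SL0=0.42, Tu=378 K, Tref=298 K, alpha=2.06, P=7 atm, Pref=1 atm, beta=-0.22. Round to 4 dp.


SL = SL0 * (Tu/Tref)^alpha * (P/Pref)^beta
T ratio = 378/298 = 1.26845638
(T ratio)^alpha = 1.26845638^2.06 = 1.632103
(P/Pref)^beta = 7^(-0.22) = 0.651746
SL = 0.42 * 1.632103 * 0.651746 = 0.4468 m/s


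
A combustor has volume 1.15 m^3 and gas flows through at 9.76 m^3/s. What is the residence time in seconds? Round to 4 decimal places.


tau = V / Q_flow
tau = 1.15 / 9.76 = 0.1178 s


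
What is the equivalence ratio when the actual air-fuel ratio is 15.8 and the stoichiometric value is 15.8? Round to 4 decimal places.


phi = AFR_stoich / AFR_actual
phi = 15.8 / 15.8 = 1.0000


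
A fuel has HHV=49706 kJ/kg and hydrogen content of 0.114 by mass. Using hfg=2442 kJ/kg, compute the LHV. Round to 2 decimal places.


LHV = HHV - hfg * 9 * H
Water correction = 2442 * 9 * 0.114 = 2505.492 kJ/kg
LHV = 49706 - 2505.492 = 47200.51 kJ/kg


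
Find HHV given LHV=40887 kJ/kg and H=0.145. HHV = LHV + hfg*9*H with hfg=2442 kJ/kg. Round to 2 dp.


HHV = LHV + hfg * 9 * H
Water addition = 2442 * 9 * 0.145 = 3186.810 kJ/kg
HHV = 40887 + 3186.810 = 44073.81 kJ/kg


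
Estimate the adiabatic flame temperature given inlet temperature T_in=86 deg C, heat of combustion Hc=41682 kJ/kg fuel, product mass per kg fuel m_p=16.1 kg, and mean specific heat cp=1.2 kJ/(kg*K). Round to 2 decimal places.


T_ad = T_in + Hc / (m_p * cp)
Denominator = 16.1 * 1.2 = 19.3200
Temperature rise = 41682 / 19.3200 = 2157.45 K
T_ad = 86 + 2157.45 = 2243.45 deg C


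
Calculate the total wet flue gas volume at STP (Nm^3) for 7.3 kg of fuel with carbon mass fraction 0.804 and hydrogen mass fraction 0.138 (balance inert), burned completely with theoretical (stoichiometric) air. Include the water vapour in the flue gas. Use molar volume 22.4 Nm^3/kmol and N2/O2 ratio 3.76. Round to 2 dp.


Per kg fuel: CO2 = (C/12 kmol)*22.4 = (0.804/12)*22.4 = 1.50080 Nm^3
Per kg fuel: H2O = (H/2 kmol)*22.4 = (0.138/2)*22.4 = 1.54560 Nm^3
O2 needed per kg fuel = C/12 + H/4 = 0.804/12 + 0.138/4 = 0.10150000 kmol
Per kg fuel: N2 = O2*3.76*22.4 = 0.10150000*3.76*22.4 = 8.54874 Nm^3
Total per kg = 1.50080 + 1.54560 + 8.54874 = 11.59514 Nm^3
Total = 11.59514 * 7.3 = 84.64 Nm^3


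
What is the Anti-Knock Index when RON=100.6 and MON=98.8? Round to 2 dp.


AKI = (RON + MON) / 2
AKI = (100.6 + 98.8) / 2
AKI = 199.4 / 2 = 99.70


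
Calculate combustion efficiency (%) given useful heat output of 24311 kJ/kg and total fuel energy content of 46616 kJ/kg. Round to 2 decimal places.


Efficiency = (Q_useful / Q_fuel) * 100
Efficiency = (24311 / 46616) * 100
Efficiency = 0.5215 * 100 = 52.15%


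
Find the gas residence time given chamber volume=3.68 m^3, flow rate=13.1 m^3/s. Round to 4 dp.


tau = V / Q_flow
tau = 3.68 / 13.1 = 0.2809 s


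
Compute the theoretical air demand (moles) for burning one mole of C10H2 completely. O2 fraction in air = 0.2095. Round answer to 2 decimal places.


Balanced combustion: C10H2 + 10.5 O2 -> 10 CO2 + 1 H2O
O2 needed = C + H/4 = 10 + 2/4 = 10.50 moles
Air moles = O2 / 0.2095 = 10.50 / 0.2095 = 50.12 moles air


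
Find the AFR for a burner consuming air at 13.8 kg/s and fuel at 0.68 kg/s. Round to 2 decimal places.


AFR = m_air / m_fuel
AFR = 13.8 / 0.68 = 20.29


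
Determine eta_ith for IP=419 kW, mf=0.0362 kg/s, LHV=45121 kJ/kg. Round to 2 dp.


eta_ith = (IP / (mf * LHV)) * 100
Denominator = 0.0362 * 45121 = 1633.3802 kW
eta_ith = (419 / 1633.3802) * 100 = 25.65%


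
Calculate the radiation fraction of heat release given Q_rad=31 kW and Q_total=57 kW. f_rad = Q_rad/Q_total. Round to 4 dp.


f_rad = Q_rad / Q_total
f_rad = 31 / 57 = 0.5439


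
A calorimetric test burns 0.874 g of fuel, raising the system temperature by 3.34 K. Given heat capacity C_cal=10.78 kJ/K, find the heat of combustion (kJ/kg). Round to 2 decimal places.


Hc = C_cal * delta_T / m_fuel
Q_released = 10.78 * 3.34 = 36.0052 kJ
m_fuel = 0.874 g = 0.874/1000 kg = 0.000874 kg
Hc = 36.0052 / 0.000874 = 41195.88 kJ/kg


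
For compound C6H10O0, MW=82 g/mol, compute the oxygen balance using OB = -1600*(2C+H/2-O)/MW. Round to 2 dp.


OB = -1600 * (2C + H/2 - O) / MW
Inner = 2*6 + 10/2 - 0 = 17.00
OB = -1600 * 17.00 / 82 = -331.71%


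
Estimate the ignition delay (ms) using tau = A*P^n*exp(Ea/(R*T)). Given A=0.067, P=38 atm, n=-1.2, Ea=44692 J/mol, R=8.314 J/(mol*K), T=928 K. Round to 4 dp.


tau = A * P^n * exp(Ea/(R*T))
P^n = 38^(-1.2) = 0.01271334
Ea/(R*T) = 44692/(8.314*928) = 5.792577
exp(Ea/(R*T)) = 327.856728
tau = 0.067 * 0.01271334 * 327.856728 = 0.2793 ms


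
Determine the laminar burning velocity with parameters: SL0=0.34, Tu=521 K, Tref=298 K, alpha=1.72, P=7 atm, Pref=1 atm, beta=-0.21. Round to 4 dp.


SL = SL0 * (Tu/Tref)^alpha * (P/Pref)^beta
T ratio = 521/298 = 1.74832215
(T ratio)^alpha = 1.74832215^1.72 = 2.614020
(P/Pref)^beta = 7^(-0.21) = 0.664553
SL = 0.34 * 2.614020 * 0.664553 = 0.5906 m/s


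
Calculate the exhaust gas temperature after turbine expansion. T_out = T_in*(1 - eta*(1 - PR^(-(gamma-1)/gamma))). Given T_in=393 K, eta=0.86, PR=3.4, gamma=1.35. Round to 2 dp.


T_out = T_in * (1 - eta * (1 - PR^(-(gamma-1)/gamma)))
Exponent = -(1.35-1)/1.35 = -0.25925926
PR^exp = 3.4^(-0.25925926) = 0.72813041
Factor = 1 - 0.86*(1 - 0.72813041) = 0.76619215
T_out = 393 * 0.76619215 = 301.11 K


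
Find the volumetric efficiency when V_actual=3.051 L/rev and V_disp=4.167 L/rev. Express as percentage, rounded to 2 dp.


eta_v = (V_actual / V_disp) * 100
Ratio = 3.051 / 4.167 = 0.7322
eta_v = 0.7322 * 100 = 73.22%


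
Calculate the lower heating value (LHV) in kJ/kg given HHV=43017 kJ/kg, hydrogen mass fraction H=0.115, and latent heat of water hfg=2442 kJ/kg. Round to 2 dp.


LHV = HHV - hfg * 9 * H
Water correction = 2442 * 9 * 0.115 = 2527.470 kJ/kg
LHV = 43017 - 2527.470 = 40489.53 kJ/kg


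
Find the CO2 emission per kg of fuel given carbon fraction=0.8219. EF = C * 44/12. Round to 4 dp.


EF = C_frac * (M_CO2 / M_C)
EF = 0.8219 * (44/12)
EF = 0.8219 * 3.666667 = 3.0136 kg_CO2/kg_fuel


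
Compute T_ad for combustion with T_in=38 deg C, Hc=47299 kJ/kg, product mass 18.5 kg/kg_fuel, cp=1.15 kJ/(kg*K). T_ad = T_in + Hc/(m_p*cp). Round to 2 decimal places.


T_ad = T_in + Hc / (m_p * cp)
Denominator = 18.5 * 1.15 = 21.2750
Temperature rise = 47299 / 21.2750 = 2223.22 K
T_ad = 38 + 2223.22 = 2261.22 deg C


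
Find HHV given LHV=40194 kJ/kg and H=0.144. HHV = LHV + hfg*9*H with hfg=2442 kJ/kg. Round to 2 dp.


HHV = LHV + hfg * 9 * H
Water addition = 2442 * 9 * 0.144 = 3164.832 kJ/kg
HHV = 40194 + 3164.832 = 43358.83 kJ/kg


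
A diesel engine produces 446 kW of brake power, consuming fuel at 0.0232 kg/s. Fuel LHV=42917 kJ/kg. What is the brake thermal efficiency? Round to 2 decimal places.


eta_BTE = (BP / (mf * LHV)) * 100
Denominator = 0.0232 * 42917 = 995.6744 kW
eta_BTE = (446 / 995.6744) * 100 = 44.79%


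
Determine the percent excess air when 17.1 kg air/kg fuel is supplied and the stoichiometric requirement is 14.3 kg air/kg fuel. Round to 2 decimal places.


Excess air = actual - stoichiometric = 17.1 - 14.3 = 2.80 kg/kg fuel
Excess air % = (excess / stoich) * 100 = (2.80 / 14.3) * 100 = 19.58%


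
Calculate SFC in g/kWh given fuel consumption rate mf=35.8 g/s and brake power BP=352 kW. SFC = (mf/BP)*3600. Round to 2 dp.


SFC = (mf / BP) * 3600
Rate = 35.8 / 352 = 0.101705 g/(s*kW)
SFC = 0.101705 * 3600 = 366.14 g/kWh


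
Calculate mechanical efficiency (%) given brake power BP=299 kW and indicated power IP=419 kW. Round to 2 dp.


eta_mech = (BP / IP) * 100
Ratio = 299 / 419 = 0.7136
eta_mech = 0.7136 * 100 = 71.36%


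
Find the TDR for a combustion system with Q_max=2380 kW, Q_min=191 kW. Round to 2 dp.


TDR = Q_max / Q_min
TDR = 2380 / 191 = 12.46


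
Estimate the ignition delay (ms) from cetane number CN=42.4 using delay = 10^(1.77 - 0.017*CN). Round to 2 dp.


delay = 10^(1.77 - 0.017*CN)
Exponent = 1.77 - 0.017*42.4 = 1.0492
delay = 10^1.0492 = 11.20 ms


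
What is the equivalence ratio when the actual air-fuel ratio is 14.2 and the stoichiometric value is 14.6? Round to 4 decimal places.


phi = AFR_stoich / AFR_actual
phi = 14.6 / 14.2 = 1.0282


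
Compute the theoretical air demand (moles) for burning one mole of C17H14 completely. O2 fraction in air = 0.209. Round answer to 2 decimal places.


Balanced combustion: C17H14 + 20.5 O2 -> 17 CO2 + 7 H2O
O2 needed = C + H/4 = 17 + 14/4 = 20.50 moles
Air moles = O2 / 0.209 = 20.50 / 0.209 = 98.09 moles air


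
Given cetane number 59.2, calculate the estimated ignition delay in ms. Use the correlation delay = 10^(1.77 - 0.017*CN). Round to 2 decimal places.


delay = 10^(1.77 - 0.017*CN)
Exponent = 1.77 - 0.017*59.2 = 0.7636
delay = 10^0.7636 = 5.80 ms


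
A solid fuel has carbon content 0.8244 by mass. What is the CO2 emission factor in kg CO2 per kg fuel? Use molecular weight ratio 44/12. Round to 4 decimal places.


EF = C_frac * (M_CO2 / M_C)
EF = 0.8244 * (44/12)
EF = 0.8244 * 3.666667 = 3.0228 kg_CO2/kg_fuel


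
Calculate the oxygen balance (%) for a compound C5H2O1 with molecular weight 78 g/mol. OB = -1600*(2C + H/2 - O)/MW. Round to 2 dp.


OB = -1600 * (2C + H/2 - O) / MW
Inner = 2*5 + 2/2 - 1 = 10.00
OB = -1600 * 10.00 / 78 = -205.13%


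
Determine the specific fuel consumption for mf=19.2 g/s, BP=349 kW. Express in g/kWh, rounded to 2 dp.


SFC = (mf / BP) * 3600
Rate = 19.2 / 349 = 0.055014 g/(s*kW)
SFC = 0.055014 * 3600 = 198.05 g/kWh


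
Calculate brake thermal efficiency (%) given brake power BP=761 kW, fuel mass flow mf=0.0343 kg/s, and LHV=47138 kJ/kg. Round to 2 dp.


eta_BTE = (BP / (mf * LHV)) * 100
Denominator = 0.0343 * 47138 = 1616.8334 kW
eta_BTE = (761 / 1616.8334) * 100 = 47.07%


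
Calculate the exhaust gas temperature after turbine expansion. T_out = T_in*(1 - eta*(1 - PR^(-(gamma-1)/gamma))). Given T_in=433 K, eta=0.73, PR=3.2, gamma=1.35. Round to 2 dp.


T_out = T_in * (1 - eta * (1 - PR^(-(gamma-1)/gamma)))
Exponent = -(1.35-1)/1.35 = -0.25925926
PR^exp = 3.2^(-0.25925926) = 0.73966521
Factor = 1 - 0.73*(1 - 0.73966521) = 0.80995560
T_out = 433 * 0.80995560 = 350.71 K


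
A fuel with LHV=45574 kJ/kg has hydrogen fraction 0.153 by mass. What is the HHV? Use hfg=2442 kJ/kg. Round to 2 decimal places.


HHV = LHV + hfg * 9 * H
Water addition = 2442 * 9 * 0.153 = 3362.634 kJ/kg
HHV = 45574 + 3362.634 = 48936.63 kJ/kg


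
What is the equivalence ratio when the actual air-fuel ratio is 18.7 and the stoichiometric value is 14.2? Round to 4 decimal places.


phi = AFR_stoich / AFR_actual
phi = 14.2 / 18.7 = 0.7594


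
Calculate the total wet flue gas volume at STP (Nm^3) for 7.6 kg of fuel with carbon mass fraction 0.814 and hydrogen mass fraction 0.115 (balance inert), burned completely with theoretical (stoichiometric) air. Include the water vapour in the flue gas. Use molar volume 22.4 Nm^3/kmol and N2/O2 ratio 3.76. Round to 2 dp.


Per kg fuel: CO2 = (C/12 kmol)*22.4 = (0.814/12)*22.4 = 1.51947 Nm^3
Per kg fuel: H2O = (H/2 kmol)*22.4 = (0.115/2)*22.4 = 1.28800 Nm^3
O2 needed per kg fuel = C/12 + H/4 = 0.814/12 + 0.115/4 = 0.09658333 kmol
Per kg fuel: N2 = O2*3.76*22.4 = 0.09658333*3.76*22.4 = 8.13463 Nm^3
Total per kg = 1.51947 + 1.28800 + 8.13463 = 10.94210 Nm^3
Total = 10.94210 * 7.6 = 83.16 Nm^3


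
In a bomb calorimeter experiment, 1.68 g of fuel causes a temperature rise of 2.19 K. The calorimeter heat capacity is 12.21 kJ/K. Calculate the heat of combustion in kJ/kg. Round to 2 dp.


Hc = C_cal * delta_T / m_fuel
Q_released = 12.21 * 2.19 = 26.7399 kJ
m_fuel = 1.68 g = 1.68/1000 kg = 0.001680 kg
Hc = 26.7399 / 0.001680 = 15916.61 kJ/kg


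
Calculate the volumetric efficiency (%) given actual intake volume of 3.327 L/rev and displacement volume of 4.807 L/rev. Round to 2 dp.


eta_v = (V_actual / V_disp) * 100
Ratio = 3.327 / 4.807 = 0.6921
eta_v = 0.6921 * 100 = 69.21%


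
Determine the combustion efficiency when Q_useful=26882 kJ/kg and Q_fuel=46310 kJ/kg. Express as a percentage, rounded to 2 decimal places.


Efficiency = (Q_useful / Q_fuel) * 100
Efficiency = (26882 / 46310) * 100
Efficiency = 0.5805 * 100 = 58.05%


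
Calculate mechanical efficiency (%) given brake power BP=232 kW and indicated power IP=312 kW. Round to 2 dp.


eta_mech = (BP / IP) * 100
Ratio = 232 / 312 = 0.7436
eta_mech = 0.7436 * 100 = 74.36%


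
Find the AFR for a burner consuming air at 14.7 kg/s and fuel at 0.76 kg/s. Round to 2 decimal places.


AFR = m_air / m_fuel
AFR = 14.7 / 0.76 = 19.34


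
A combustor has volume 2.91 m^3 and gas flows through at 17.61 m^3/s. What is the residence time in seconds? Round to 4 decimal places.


tau = V / Q_flow
tau = 2.91 / 17.61 = 0.1652 s


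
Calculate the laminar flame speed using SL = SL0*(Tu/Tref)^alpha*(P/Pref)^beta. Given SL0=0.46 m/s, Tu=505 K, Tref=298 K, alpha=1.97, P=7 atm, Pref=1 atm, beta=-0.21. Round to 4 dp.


SL = SL0 * (Tu/Tref)^alpha * (P/Pref)^beta
T ratio = 505/298 = 1.69463087
(T ratio)^alpha = 1.69463087^1.97 = 2.826689
(P/Pref)^beta = 7^(-0.21) = 0.664553
SL = 0.46 * 2.826689 * 0.664553 = 0.8641 m/s


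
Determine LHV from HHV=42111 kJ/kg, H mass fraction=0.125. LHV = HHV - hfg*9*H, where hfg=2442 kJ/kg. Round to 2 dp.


LHV = HHV - hfg * 9 * H
Water correction = 2442 * 9 * 0.125 = 2747.250 kJ/kg
LHV = 42111 - 2747.250 = 39363.75 kJ/kg


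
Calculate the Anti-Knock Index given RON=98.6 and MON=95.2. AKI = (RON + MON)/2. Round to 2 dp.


AKI = (RON + MON) / 2
AKI = (98.6 + 95.2) / 2
AKI = 193.8 / 2 = 96.90


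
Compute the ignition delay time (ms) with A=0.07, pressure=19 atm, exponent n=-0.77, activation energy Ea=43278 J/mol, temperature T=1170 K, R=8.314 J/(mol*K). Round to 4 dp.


tau = A * P^n * exp(Ea/(R*T))
P^n = 19^(-0.77) = 0.10359999
Ea/(R*T) = 43278/(8.314*1170) = 4.449091
exp(Ea/(R*T)) = 85.549155
tau = 0.07 * 0.10359999 * 85.549155 = 0.6204 ms


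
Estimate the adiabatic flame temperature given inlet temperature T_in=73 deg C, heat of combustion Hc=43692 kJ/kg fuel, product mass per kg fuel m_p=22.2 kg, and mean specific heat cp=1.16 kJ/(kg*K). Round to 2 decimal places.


T_ad = T_in + Hc / (m_p * cp)
Denominator = 22.2 * 1.16 = 25.7520
Temperature rise = 43692 / 25.7520 = 1696.64 K
T_ad = 73 + 1696.64 = 1769.64 deg C


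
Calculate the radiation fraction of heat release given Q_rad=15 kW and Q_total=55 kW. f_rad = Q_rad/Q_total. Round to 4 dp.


f_rad = Q_rad / Q_total
f_rad = 15 / 55 = 0.2727


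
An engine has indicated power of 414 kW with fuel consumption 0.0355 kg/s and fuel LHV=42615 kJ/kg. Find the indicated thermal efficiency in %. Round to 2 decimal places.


eta_ith = (IP / (mf * LHV)) * 100
Denominator = 0.0355 * 42615 = 1512.8325 kW
eta_ith = (414 / 1512.8325) * 100 = 27.37%


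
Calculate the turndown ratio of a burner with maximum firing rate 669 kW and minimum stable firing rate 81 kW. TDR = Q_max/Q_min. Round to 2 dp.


TDR = Q_max / Q_min
TDR = 669 / 81 = 8.26


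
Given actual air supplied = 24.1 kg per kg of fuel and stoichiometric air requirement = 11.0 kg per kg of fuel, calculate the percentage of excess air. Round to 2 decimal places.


Excess air = actual - stoichiometric = 24.1 - 11.0 = 13.10 kg/kg fuel
Excess air % = (excess / stoich) * 100 = (13.10 / 11.0) * 100 = 119.09%


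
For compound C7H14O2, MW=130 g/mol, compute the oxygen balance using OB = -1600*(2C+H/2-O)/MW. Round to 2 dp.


OB = -1600 * (2C + H/2 - O) / MW
Inner = 2*7 + 14/2 - 2 = 19.00
OB = -1600 * 19.00 / 130 = -233.85%


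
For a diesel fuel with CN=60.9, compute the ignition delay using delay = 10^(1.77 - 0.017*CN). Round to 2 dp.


delay = 10^(1.77 - 0.017*CN)
Exponent = 1.77 - 0.017*60.9 = 0.7347
delay = 10^0.7347 = 5.43 ms


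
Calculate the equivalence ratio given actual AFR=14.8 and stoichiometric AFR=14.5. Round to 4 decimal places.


phi = AFR_stoich / AFR_actual
phi = 14.5 / 14.8 = 0.9797


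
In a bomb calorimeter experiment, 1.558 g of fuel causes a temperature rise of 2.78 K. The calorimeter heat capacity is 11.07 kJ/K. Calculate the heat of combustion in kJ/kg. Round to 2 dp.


Hc = C_cal * delta_T / m_fuel
Q_released = 11.07 * 2.78 = 30.7746 kJ
m_fuel = 1.558 g = 1.558/1000 kg = 0.001558 kg
Hc = 30.7746 / 0.001558 = 19752.63 kJ/kg


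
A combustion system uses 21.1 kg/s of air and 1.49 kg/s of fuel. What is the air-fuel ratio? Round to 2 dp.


AFR = m_air / m_fuel
AFR = 21.1 / 1.49 = 14.16


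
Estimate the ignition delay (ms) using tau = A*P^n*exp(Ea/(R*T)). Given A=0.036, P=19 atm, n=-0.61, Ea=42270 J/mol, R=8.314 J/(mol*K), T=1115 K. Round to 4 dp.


tau = A * P^n * exp(Ea/(R*T))
P^n = 19^(-0.61) = 0.16594352
Ea/(R*T) = 42270/(8.314*1115) = 4.559816
exp(Ea/(R*T)) = 95.565936
tau = 0.036 * 0.16594352 * 95.565936 = 0.5709 ms


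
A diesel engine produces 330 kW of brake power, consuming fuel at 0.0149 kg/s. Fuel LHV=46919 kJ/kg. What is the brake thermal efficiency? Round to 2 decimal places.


eta_BTE = (BP / (mf * LHV)) * 100
Denominator = 0.0149 * 46919 = 699.0931 kW
eta_BTE = (330 / 699.0931) * 100 = 47.20%


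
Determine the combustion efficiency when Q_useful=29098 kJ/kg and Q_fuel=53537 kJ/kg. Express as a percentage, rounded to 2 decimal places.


Efficiency = (Q_useful / Q_fuel) * 100
Efficiency = (29098 / 53537) * 100
Efficiency = 0.5435 * 100 = 54.35%


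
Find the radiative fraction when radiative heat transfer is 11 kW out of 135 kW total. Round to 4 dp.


f_rad = Q_rad / Q_total
f_rad = 11 / 135 = 0.0815


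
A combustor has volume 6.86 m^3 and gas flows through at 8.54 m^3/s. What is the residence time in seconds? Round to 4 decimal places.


tau = V / Q_flow
tau = 6.86 / 8.54 = 0.8033 s


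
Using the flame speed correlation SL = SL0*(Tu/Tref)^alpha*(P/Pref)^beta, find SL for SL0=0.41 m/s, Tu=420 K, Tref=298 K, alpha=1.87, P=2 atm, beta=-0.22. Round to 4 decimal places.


SL = SL0 * (Tu/Tref)^alpha * (P/Pref)^beta
T ratio = 420/298 = 1.40939597
(T ratio)^alpha = 1.40939597^1.87 = 1.899729
(P/Pref)^beta = 2^(-0.22) = 0.858565
SL = 0.41 * 1.899729 * 0.858565 = 0.6687 m/s


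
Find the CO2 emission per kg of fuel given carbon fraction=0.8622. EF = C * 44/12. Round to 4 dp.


EF = C_frac * (M_CO2 / M_C)
EF = 0.8622 * (44/12)
EF = 0.8622 * 3.666667 = 3.1614 kg_CO2/kg_fuel


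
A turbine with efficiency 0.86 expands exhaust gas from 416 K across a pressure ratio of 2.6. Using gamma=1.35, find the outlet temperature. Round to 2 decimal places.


T_out = T_in * (1 - eta * (1 - PR^(-(gamma-1)/gamma)))
Exponent = -(1.35-1)/1.35 = -0.25925926
PR^exp = 2.6^(-0.25925926) = 0.78057442
Factor = 1 - 0.86*(1 - 0.78057442) = 0.81129400
T_out = 416 * 0.81129400 = 337.50 K


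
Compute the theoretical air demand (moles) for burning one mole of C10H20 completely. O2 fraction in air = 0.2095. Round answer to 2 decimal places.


Balanced combustion: C10H20 + 15 O2 -> 10 CO2 + 10 H2O
O2 needed = C + H/4 = 10 + 20/4 = 15.00 moles
Air moles = O2 / 0.2095 = 15.00 / 0.2095 = 71.60 moles air


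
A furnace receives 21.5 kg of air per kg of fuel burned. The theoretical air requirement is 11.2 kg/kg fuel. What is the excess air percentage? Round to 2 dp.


Excess air = actual - stoichiometric = 21.5 - 11.2 = 10.30 kg/kg fuel
Excess air % = (excess / stoich) * 100 = (10.30 / 11.2) * 100 = 91.96%


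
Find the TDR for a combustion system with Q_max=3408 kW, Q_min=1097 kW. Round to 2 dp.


TDR = Q_max / Q_min
TDR = 3408 / 1097 = 3.11


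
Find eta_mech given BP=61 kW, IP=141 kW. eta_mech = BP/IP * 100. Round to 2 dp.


eta_mech = (BP / IP) * 100
Ratio = 61 / 141 = 0.4326
eta_mech = 0.4326 * 100 = 43.26%


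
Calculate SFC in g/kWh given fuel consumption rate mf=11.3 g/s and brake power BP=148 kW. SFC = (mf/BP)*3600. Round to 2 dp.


SFC = (mf / BP) * 3600
Rate = 11.3 / 148 = 0.076351 g/(s*kW)
SFC = 0.076351 * 3600 = 274.86 g/kWh


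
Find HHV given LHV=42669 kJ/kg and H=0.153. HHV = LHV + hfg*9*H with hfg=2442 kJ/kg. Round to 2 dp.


HHV = LHV + hfg * 9 * H
Water addition = 2442 * 9 * 0.153 = 3362.634 kJ/kg
HHV = 42669 + 3362.634 = 46031.63 kJ/kg


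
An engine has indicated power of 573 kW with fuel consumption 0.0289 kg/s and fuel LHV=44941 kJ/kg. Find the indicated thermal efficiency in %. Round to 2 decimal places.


eta_ith = (IP / (mf * LHV)) * 100
Denominator = 0.0289 * 44941 = 1298.7949 kW
eta_ith = (573 / 1298.7949) * 100 = 44.12%
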